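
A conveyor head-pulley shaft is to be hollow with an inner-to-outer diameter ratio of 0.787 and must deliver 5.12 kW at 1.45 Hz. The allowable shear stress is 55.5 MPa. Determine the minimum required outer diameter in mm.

ω = 2π·1.45 = 9.111 rad/s, so T = P/ω = 5.12×10³ / 9.111 = 562.0 N·m.
For a hollow shaft with d_i/d_o = 0.787: τ_max = 16T/(π d_o³ (1−k⁴)), so d_o = [16T/(π τ_allow (1−k⁴))]^(1/3) = [16·562.0/(π·5.55×10^7·0.6164)]^(1/3) = 0.04374 m.

43.7 mm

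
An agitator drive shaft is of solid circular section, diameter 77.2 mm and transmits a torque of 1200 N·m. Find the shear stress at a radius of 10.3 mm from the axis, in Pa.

J = πd⁴/32 = π(0.0772)⁴/32 = 3.487×10^-6 m⁴.
Shear stress varies linearly with radius: τ = T·r/J = 1200 × 0.0103 / 3.487×10^-6 = 3.544×10^6 Pa.

3.54e6 Pa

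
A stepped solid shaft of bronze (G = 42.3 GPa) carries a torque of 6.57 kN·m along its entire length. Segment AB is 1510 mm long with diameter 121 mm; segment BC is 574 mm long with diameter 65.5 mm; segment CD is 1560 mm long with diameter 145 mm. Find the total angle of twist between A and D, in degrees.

3.79°

J_AB = π(0.121)⁴/32 = 2.10×10^-5 m⁴; J_BC = π(0.0655)⁴/32 = 1.81×10^-6 m⁴; J_CD = π(0.145)⁴/32 = 4.34×10^-5 m⁴.
θ = (T/G)·Σ L_i/J_i = (6570/42.3×10⁹)·(1.51/2.10×10^-5 + 0.574/1.81×10^-6 + 1.56/4.34×10^-5) = 0.06606 rad.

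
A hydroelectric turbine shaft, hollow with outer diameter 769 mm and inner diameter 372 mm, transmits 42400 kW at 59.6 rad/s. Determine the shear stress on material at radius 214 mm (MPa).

ω = 59.6 rad/s, so T = P/ω = 42400×10³ / 59.60 = 711400 N·m.
J = π(d_o⁴ − d_i⁴)/32 = π(0.769⁴ − 0.372⁴)/32 = 0.03245 m⁴.
Shear stress varies linearly with radius: τ = T·r/J = 711400 × 0.214 / 0.03245 = 4.691×10^6 Pa.

4.69 MPa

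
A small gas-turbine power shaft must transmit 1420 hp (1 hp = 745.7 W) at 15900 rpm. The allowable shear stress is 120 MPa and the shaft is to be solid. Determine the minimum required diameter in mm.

30.0 mm

ω = 2π·15900/60 = 1665 rad/s, so T = P/ω = 1420×745.7 / 1665 = 636.0 N·m.
For a solid shaft τ_max = 16T/(πd³), so d = (16T/(π τ_allow))^(1/3) = (16·636.0/(π·1.20×10^8))^(1/3) = 0.03000 m.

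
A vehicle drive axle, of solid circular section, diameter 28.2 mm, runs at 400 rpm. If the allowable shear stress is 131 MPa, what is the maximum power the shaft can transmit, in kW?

24.2 kW

J = πd⁴/32 = π(0.0282)⁴/32 = 6.209×10^-8 m⁴.
T_max = τ_allow·J/r = 1.31×10^8 × 6.209×10^-8 / 0.0141 = 576.8 N·m.
ω = 2π·400/60 = 41.89 rad/s, so P_max = T_max·ω = 2.416×10^4 W.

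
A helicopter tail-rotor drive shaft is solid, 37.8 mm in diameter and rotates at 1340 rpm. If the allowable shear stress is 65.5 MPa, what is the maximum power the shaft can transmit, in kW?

J = πd⁴/32 = π(0.0378)⁴/32 = 2.004×10^-7 m⁴.
T_max = τ_allow·J/r = 6.55×10^7 × 2.004×10^-7 / 0.0189 = 694.6 N·m.
ω = 2π·1340/60 = 140.3 rad/s, so P_max = T_max·ω = 9.747×10^4 W.

97.5 kW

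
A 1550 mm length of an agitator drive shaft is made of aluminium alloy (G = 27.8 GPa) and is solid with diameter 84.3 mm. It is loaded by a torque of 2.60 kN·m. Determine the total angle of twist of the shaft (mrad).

J = πd⁴/32 = π(0.0843)⁴/32 = 4.958×10^-6 m⁴.
θ = T·L/(G·J) = 2600 × 1.55 / (27.8×10⁹ × 4.958×10^-6) = 0.02924 rad.

29.2 mrad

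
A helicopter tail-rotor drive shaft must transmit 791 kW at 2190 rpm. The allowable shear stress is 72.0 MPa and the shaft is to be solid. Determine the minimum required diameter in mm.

62.5 mm

ω = 2π·2190/60 = 229.3 rad/s, so T = P/ω = 791×10³ / 229.3 = 3449 N·m.
For a solid shaft τ_max = 16T/(πd³), so d = (16T/(π τ_allow))^(1/3) = (16·3449/(π·7.20×10^7))^(1/3) = 0.06249 m.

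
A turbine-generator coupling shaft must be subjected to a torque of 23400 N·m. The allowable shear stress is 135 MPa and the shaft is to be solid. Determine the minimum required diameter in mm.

For a solid shaft τ_max = 16T/(πd³), so d = (16T/(π τ_allow))^(1/3) = (16·23400/(π·1.35×10^8))^(1/3) = 0.09593 m.

95.9 mm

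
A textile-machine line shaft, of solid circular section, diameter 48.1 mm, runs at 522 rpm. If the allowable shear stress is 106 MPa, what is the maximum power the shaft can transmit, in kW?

J = πd⁴/32 = π(0.0481)⁴/32 = 5.255×10^-7 m⁴.
T_max = τ_allow·J/r = 1.06×10^8 × 5.255×10^-7 / 0.0241 = 2316 N·m.
ω = 2π·522/60 = 54.66 rad/s, so P_max = T_max·ω = 1.266×10^5 W.

127 kW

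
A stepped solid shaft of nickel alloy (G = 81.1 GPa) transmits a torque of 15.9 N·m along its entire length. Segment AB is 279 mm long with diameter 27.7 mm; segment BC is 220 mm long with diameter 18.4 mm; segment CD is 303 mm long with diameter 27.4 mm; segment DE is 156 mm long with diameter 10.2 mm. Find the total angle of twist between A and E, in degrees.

1.98°

J_AB = π(0.0277)⁴/32 = 5.78×10^-8 m⁴; J_BC = π(0.0184)⁴/32 = 1.13×10^-8 m⁴; J_CD = π(0.0274)⁴/32 = 5.53×10^-8 m⁴; J_DE = π(0.0102)⁴/32 = 1.06×10^-9 m⁴.
θ = (T/G)·Σ L_i/J_i = (15.90/81.1×10⁹)·(0.279/5.78×10^-8 + 0.220/1.13×10^-8 + 0.303/5.53×10^-8 + 0.156/1.06×10^-9) = 0.03463 rad.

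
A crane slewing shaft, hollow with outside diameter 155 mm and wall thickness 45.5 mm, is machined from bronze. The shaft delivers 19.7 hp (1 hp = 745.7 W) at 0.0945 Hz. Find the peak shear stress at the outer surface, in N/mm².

34.9 N/mm²

ω = 2π·0.0945 = 0.5938 rad/s, so T = P/ω = 19.7×745.7 / 0.5938 = 24740 N·m.
J = π(d_o⁴ − d_i⁴)/32 = π(0.155⁴ − 0.0640⁴)/32 = 5.502×10^-5 m⁴.
τ_max = T·r/J = 24740 × 0.0775 / 5.502×10^-5 = 3.485×10^7 Pa.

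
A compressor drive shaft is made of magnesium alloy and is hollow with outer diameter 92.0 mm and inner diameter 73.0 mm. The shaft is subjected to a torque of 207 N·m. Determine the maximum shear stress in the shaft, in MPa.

J = π(d_o⁴ − d_i⁴)/32 = π(0.0920⁴ − 0.0730⁴)/32 = 4.245×10^-6 m⁴.
τ_max = T·r/J = 207.0 × 0.0460 / 4.245×10^-6 = 2.243×10^6 Pa.

2.24 MPa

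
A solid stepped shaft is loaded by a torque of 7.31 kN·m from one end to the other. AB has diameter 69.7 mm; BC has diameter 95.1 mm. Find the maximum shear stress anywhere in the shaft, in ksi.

15.9 ksi

Under the same torque, τ_max = 16T/(πd³) is largest where d is smallest — segment AB (d = 69.7 mm).
τ_max = 16·7310/(π·(0.0697)³) = 1.099×10^8 Pa.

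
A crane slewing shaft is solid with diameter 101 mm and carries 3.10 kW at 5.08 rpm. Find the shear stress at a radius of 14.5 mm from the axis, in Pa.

8.27e6 Pa

ω = 2π·5.08/60 = 0.5320 rad/s, so T = P/ω = 3.10×10³ / 0.5320 = 5827 N·m.
J = πd⁴/32 = π(0.101)⁴/32 = 1.022×10^-5 m⁴.
Shear stress varies linearly with radius: τ = T·r/J = 5827 × 0.0145 / 1.022×10^-5 = 8.271×10^6 Pa.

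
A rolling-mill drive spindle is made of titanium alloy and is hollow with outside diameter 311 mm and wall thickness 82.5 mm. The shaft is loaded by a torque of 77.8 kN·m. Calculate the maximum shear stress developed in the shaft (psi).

J = π(d_o⁴ − d_i⁴)/32 = π(0.311⁴ − 0.146⁴)/32 = 8.738×10^-4 m⁴.
τ_max = T·r/J = 77800 × 0.155 / 8.738×10^-4 = 1.384×10^7 Pa.

2010 psi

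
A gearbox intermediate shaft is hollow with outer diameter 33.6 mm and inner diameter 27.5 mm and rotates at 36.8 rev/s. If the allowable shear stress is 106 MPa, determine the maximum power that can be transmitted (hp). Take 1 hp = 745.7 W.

J = π(d_o⁴ − d_i⁴)/32 = π(0.0336⁴ − 0.0275⁴)/32 = 6.898×10^-8 m⁴.
T_max = τ_allow·J/r = 1.06×10^8 × 6.898×10^-8 / 0.0168 = 435.2 N·m.
ω = 2π·36.8 = 231.2 rad/s, so P_max = T_max·ω = 1.006×10^5 W.

135 hp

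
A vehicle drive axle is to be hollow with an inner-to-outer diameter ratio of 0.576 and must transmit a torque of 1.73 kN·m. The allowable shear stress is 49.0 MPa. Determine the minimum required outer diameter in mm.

58.7 mm

For a hollow shaft with d_i/d_o = 0.576: τ_max = 16T/(π d_o³ (1−k⁴)), so d_o = [16T/(π τ_allow (1−k⁴))]^(1/3) = [16·1730/(π·4.90×10^7·0.8899)]^(1/3) = 0.05868 m.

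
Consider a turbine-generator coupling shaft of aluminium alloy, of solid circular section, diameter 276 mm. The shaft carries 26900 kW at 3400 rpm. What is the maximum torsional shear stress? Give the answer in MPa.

ω = 2π·3400/60 = 356.0 rad/s, so T = P/ω = 26900×10³ / 356.0 = 75550 N·m.
J = πd⁴/32 = π(0.276)⁴/32 = 5.697×10^-4 m⁴.
τ_max = T·r/J = 75550 × 0.138 / 5.697×10^-4 = 1.830×10^7 Pa.

18.3 MPa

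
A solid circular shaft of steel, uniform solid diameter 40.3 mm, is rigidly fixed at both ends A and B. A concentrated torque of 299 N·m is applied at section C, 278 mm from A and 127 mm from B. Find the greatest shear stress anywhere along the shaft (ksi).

With uniform GJ and both ends fixed, compatibility θ_AC = θ_CB gives T_A·a = T_B·b, together with T_A + T_B = T₀.
T_A = T₀·b/(a+b) = 299.0·127/405.0 = 93.76 N·m; T_B = 205.2 N·m.
τ in each portion: τ_AC = 7.30×10^6 Pa, τ_CB = 1.60×10^7 Pa; maximum is in CB.
τ_max = T_CB·r/J = 205.2·0.0201/2.59×10^-7 = 1.597×10^7 Pa.

2.32 ksi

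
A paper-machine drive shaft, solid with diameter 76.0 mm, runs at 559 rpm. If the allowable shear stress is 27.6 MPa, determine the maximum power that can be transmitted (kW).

J = πd⁴/32 = π(0.0760)⁴/32 = 3.275×10^-6 m⁴.
T_max = τ_allow·J/r = 2.76×10^7 × 3.275×10^-6 / 0.0380 = 2379 N·m.
ω = 2π·559/60 = 58.54 rad/s, so P_max = T_max·ω = 1.393×10^5 W.

139 kW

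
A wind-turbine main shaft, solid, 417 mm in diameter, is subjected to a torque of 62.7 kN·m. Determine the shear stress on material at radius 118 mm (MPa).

J = πd⁴/32 = π(0.417)⁴/32 = 2.969×10^-3 m⁴.
Shear stress varies linearly with radius: τ = T·r/J = 62700 × 0.118 / 2.969×10^-3 = 2.492×10^6 Pa.

2.49 MPa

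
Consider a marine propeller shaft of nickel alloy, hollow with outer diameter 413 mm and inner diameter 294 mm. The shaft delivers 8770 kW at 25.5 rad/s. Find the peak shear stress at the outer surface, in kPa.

33500 kPa

ω = 25.5 rad/s, so T = P/ω = 8770×10³ / 25.50 = 343900 N·m.
J = π(d_o⁴ − d_i⁴)/32 = π(0.413⁴ − 0.294⁴)/32 = 2.123×10^-3 m⁴.
τ_max = T·r/J = 343900 × 0.206 / 2.123×10^-3 = 3.346×10^7 Pa.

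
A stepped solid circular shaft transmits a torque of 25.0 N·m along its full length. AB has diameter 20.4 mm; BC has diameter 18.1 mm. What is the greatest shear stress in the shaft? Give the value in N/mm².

21.5 N/mm²

Under the same torque, τ_max = 16T/(πd³) is largest where d is smallest — segment BC (d = 18.1 mm).
τ_max = 16·25.00/(π·(0.0181)³) = 2.147×10^7 Pa.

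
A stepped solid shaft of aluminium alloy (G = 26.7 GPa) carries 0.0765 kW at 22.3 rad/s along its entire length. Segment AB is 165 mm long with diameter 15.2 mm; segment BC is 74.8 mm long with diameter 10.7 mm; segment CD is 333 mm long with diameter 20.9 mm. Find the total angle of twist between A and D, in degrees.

0.791°

ω = 22.3 rad/s, so T = P/ω = 0.0765×10³ / 22.30 = 3.430 N·m.
J_AB = π(0.0152)⁴/32 = 5.24×10^-9 m⁴; J_BC = π(0.0107)⁴/32 = 1.29×10^-9 m⁴; J_CD = π(0.0209)⁴/32 = 1.87×10^-8 m⁴.
θ = (T/G)·Σ L_i/J_i = (3.430/26.7×10⁹)·(0.165/5.24×10^-9 + 0.0748/1.29×10^-9 + 0.333/1.87×10^-8) = 0.01380 rad.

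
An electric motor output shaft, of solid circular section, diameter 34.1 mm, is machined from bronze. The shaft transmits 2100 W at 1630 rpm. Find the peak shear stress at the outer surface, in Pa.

ω = 2π·1630/60 = 170.7 rad/s, so T = P/ω = 2100 / 170.7 = 12.30 N·m.
J = πd⁴/32 = π(0.0341)⁴/32 = 1.327×10^-7 m⁴.
τ_max = T·r/J = 12.30 × 0.0170 / 1.327×10^-7 = 1.580×10^6 Pa.

1.58e6 Pa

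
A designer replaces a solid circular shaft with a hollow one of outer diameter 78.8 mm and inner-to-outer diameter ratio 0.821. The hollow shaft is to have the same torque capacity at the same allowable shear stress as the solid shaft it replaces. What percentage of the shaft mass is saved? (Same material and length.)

Equal τ_max and T ⇒ the solid shaft needs d_s³ = d_o³(1−k⁴), so d_s = 78.8·(1−0.821⁴)^(1/3) = 64.39 mm.
Area ratio A_h/A_s = d_o²(1−k²)/d_s² = (1−k²)/(1−k⁴)^(2/3) = 0.4881.
Mass saving = 1 − 0.4881 = 51.2 %.

51.2 %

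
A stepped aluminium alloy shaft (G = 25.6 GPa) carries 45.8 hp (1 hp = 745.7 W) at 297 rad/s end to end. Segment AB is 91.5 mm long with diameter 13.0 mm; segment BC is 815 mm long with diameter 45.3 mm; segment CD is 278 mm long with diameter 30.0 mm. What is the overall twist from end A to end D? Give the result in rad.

0.171 rad

ω = 297 rad/s, so T = P/ω = 45.8×745.7 / 297.0 = 115.0 N·m.
J_AB = π(0.0130)⁴/32 = 2.80×10^-9 m⁴; J_BC = π(0.0453)⁴/32 = 4.13×10^-7 m⁴; J_CD = π(0.0300)⁴/32 = 7.95×10^-8 m⁴.
θ = (T/G)·Σ L_i/J_i = (115.0/25.6×10⁹)·(0.0915/2.80×10^-9 + 0.815/4.13×10^-7 + 0.278/7.95×10^-8) = 0.1711 rad.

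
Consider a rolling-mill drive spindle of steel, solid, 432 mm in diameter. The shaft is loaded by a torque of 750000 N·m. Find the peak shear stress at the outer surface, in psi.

J = πd⁴/32 = π(0.432)⁴/32 = 3.419×10^-3 m⁴.
τ_max = T·r/J = 750000 × 0.216 / 3.419×10^-3 = 4.738×10^7 Pa.

6870 psi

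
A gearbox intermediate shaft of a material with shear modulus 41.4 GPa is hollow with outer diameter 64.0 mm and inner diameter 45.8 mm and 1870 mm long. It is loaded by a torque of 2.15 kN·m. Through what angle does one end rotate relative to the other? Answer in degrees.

4.58°

J = π(d_o⁴ − d_i⁴)/32 = π(0.0640⁴ − 0.0458⁴)/32 = 1.215×10^-6 m⁴.
θ = T·L/(G·J) = 2150 × 1.87 / (41.4×10⁹ × 1.215×10^-6) = 0.07992 rad.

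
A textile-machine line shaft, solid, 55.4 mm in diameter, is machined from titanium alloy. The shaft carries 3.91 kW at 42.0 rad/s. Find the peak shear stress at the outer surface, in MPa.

ω = 42.0 rad/s, so T = P/ω = 3.91×10³ / 42.00 = 93.10 N·m.
J = πd⁴/32 = π(0.0554)⁴/32 = 9.248×10^-7 m⁴.
τ_max = T·r/J = 93.10 × 0.0277 / 9.248×10^-7 = 2.788×10^6 Pa.

2.79 MPa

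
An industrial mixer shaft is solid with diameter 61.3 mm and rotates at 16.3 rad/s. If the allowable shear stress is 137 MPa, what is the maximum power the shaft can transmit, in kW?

J = πd⁴/32 = π(0.0613)⁴/32 = 1.386×10^-6 m⁴.
T_max = τ_allow·J/r = 1.37×10^8 × 1.386×10^-6 / 0.0307 = 6196 N·m.
ω = 16.3 rad/s, so P_max = T_max·ω = 1.010×10^5 W.

101 kW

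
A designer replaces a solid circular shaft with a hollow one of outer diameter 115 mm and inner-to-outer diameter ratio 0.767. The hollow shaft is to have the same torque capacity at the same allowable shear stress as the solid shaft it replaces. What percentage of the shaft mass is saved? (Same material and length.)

45.4 %

Equal τ_max and T ⇒ the solid shaft needs d_s³ = d_o³(1−k⁴), so d_s = 115·(1−0.767⁴)^(1/3) = 99.82 mm.
Area ratio A_h/A_s = d_o²(1−k²)/d_s² = (1−k²)/(1−k⁴)^(2/3) = 0.5465.
Mass saving = 1 − 0.5465 = 45.4 %.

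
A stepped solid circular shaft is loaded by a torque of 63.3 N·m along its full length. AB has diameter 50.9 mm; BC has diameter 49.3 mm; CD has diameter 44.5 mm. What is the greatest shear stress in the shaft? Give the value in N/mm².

3.66 N/mm²

Under the same torque, τ_max = 16T/(πd³) is largest where d is smallest — segment CD (d = 44.5 mm).
τ_max = 16·63.30/(π·(0.0445)³) = 3.658×10^6 Pa.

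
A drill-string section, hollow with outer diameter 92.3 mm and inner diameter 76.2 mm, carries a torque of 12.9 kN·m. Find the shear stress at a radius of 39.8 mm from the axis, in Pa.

J = π(d_o⁴ − d_i⁴)/32 = π(0.0923⁴ − 0.0762⁴)/32 = 3.815×10^-6 m⁴.
Shear stress varies linearly with radius: τ = T·r/J = 12900 × 0.0398 / 3.815×10^-6 = 1.346×10^8 Pa.

1.35e8 Pa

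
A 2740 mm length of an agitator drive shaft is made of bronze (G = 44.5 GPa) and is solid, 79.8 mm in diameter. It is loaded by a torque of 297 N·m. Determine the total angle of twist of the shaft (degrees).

0.263°

J = πd⁴/32 = π(0.0798)⁴/32 = 3.981×10^-6 m⁴.
θ = T·L/(G·J) = 297.0 × 2.74 / (44.5×10⁹ × 3.981×10^-6) = 4.593×10^-3 rad.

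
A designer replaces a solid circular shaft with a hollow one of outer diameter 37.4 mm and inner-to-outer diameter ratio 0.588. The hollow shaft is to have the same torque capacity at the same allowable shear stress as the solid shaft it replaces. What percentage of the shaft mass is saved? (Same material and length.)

Equal τ_max and T ⇒ the solid shaft needs d_s³ = d_o³(1−k⁴), so d_s = 37.4·(1−0.588⁴)^(1/3) = 35.85 mm.
Area ratio A_h/A_s = d_o²(1−k²)/d_s² = (1−k²)/(1−k⁴)^(2/3) = 0.7122.
Mass saving = 1 − 0.7122 = 28.8 %.

28.8 %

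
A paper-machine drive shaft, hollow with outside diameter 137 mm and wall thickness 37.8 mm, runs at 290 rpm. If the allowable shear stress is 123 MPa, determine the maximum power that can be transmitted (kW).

J = π(d_o⁴ − d_i⁴)/32 = π(0.137⁴ − 0.0614⁴)/32 = 3.319×10^-5 m⁴.
T_max = τ_allow·J/r = 1.23×10^8 × 3.319×10^-5 / 0.0685 = 59600 N·m.
ω = 2π·290/60 = 30.37 rad/s, so P_max = T_max·ω = 1.810×10^6 W.

1810 kW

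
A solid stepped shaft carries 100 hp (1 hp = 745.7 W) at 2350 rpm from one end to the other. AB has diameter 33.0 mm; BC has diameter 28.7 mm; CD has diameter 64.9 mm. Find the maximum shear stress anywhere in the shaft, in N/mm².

65.3 N/mm²

ω = 2π·2350/60 = 246.1 rad/s, so T = P/ω = 100×745.7 / 246.1 = 303.0 N·m.
Under the same torque, τ_max = 16T/(πd³) is largest where d is smallest — segment BC (d = 28.7 mm).
τ_max = 16·303.0/(π·(0.0287)³) = 6.528×10^7 Pa.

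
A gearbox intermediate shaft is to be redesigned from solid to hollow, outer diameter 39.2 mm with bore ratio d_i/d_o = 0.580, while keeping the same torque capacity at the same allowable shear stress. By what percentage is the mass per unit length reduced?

28.1 %

Equal τ_max and T ⇒ the solid shaft needs d_s³ = d_o³(1−k⁴), so d_s = 39.2·(1−0.580⁴)^(1/3) = 37.66 mm.
Area ratio A_h/A_s = d_o²(1−k²)/d_s² = (1−k²)/(1−k⁴)^(2/3) = 0.7189.
Mass saving = 1 − 0.7189 = 28.1 %.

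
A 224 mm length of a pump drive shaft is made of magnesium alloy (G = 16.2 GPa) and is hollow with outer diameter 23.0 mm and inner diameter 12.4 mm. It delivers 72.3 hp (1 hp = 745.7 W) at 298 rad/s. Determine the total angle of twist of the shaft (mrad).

ω = 298 rad/s, so T = P/ω = 72.3×745.7 / 298.0 = 180.9 N·m.
J = π(d_o⁴ − d_i⁴)/32 = π(0.0230⁴ − 0.0124⁴)/32 = 2.515×10^-8 m⁴.
θ = T·L/(G·J) = 180.9 × 0.224 / (16.2×10⁹ × 2.515×10^-8) = 0.09946 rad.

99.5 mrad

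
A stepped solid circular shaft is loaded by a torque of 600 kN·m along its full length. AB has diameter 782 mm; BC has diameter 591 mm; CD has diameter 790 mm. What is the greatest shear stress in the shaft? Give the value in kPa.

14800 kPa

Under the same torque, τ_max = 16T/(πd³) is largest where d is smallest — segment BC (d = 591 mm).
τ_max = 16·600000/(π·(0.591)³) = 1.480×10^7 Pa.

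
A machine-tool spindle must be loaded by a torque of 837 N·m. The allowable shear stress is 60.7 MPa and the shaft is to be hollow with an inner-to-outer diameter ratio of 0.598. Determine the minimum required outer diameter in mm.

For a hollow shaft with d_i/d_o = 0.598: τ_max = 16T/(π d_o³ (1−k⁴)), so d_o = [16T/(π τ_allow (1−k⁴))]^(1/3) = [16·837.0/(π·6.07×10^7·0.8721)]^(1/3) = 0.04318 m.

43.2 mm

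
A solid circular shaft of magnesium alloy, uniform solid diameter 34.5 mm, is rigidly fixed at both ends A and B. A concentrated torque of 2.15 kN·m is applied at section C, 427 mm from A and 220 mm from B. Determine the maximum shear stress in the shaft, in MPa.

176 MPa

With uniform GJ and both ends fixed, compatibility θ_AC = θ_CB gives T_A·a = T_B·b, together with T_A + T_B = T₀.
T_A = T₀·b/(a+b) = 2150·220/647.0 = 731.1 N·m; T_B = 1419 N·m.
τ in each portion: τ_AC = 9.07×10^7 Pa, τ_CB = 1.76×10^8 Pa; maximum is in CB.
τ_max = T_CB·r/J = 1419·0.0173/1.39×10^-7 = 1.760×10^8 Pa.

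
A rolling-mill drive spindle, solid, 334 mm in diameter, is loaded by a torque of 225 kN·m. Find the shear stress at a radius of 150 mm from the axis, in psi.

J = πd⁴/32 = π(0.334)⁴/32 = 1.222×10^-3 m⁴.
Shear stress varies linearly with radius: τ = T·r/J = 225000 × 0.150 / 1.222×10^-3 = 2.762×10^7 Pa.

4010 psi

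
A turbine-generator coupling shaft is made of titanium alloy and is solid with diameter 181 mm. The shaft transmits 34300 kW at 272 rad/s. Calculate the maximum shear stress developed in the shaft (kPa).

ω = 272 rad/s, so T = P/ω = 34300×10³ / 272.0 = 126100 N·m.
J = πd⁴/32 = π(0.181)⁴/32 = 1.054×10^-4 m⁴.
τ_max = T·r/J = 126100 × 0.0905 / 1.054×10^-4 = 1.083×10^8 Pa.

108000 kPa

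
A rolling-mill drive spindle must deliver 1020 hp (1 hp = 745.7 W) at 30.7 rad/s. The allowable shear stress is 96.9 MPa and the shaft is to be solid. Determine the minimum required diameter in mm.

ω = 30.7 rad/s, so T = P/ω = 1020×745.7 / 30.70 = 24780 N·m.
For a solid shaft τ_max = 16T/(πd³), so d = (16T/(π τ_allow))^(1/3) = (16·24780/(π·9.69×10^7))^(1/3) = 0.1092 m.

109 mm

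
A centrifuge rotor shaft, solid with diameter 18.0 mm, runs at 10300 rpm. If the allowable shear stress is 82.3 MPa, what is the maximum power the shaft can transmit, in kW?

J = πd⁴/32 = π(0.0180)⁴/32 = 1.031×10^-8 m⁴.
T_max = τ_allow·J/r = 8.23×10^7 × 1.031×10^-8 / 0.00900 = 94.24 N·m.
ω = 2π·10300/60 = 1079 rad/s, so P_max = T_max·ω = 1.017×10^5 W.

102 kW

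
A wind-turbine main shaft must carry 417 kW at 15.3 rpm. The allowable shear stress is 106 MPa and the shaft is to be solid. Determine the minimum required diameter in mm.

ω = 2π·15.3/60 = 1.602 rad/s, so T = P/ω = 417×10³ / 1.602 = 260300 N·m.
For a solid shaft τ_max = 16T/(πd³), so d = (16T/(π τ_allow))^(1/3) = (16·260300/(π·1.06×10^8))^(1/3) = 0.2321 m.

232 mm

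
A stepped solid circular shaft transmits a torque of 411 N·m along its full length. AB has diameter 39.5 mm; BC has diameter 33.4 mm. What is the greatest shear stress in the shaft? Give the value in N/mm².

Under the same torque, τ_max = 16T/(πd³) is largest where d is smallest — segment BC (d = 33.4 mm).
τ_max = 16·411.0/(π·(0.0334)³) = 5.618×10^7 Pa.

56.2 N/mm²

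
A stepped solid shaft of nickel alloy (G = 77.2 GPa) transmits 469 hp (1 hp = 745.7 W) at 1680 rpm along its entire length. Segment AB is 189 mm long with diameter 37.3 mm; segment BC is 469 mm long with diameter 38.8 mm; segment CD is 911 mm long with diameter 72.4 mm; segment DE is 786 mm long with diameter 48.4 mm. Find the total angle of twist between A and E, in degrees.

7.23°

ω = 2π·1680/60 = 175.9 rad/s, so T = P/ω = 469×745.7 / 175.9 = 1988 N·m.
J_AB = π(0.0373)⁴/32 = 1.90×10^-7 m⁴; J_BC = π(0.0388)⁴/32 = 2.22×10^-7 m⁴; J_CD = π(0.0724)⁴/32 = 2.70×10^-6 m⁴; J_DE = π(0.0484)⁴/32 = 5.39×10^-7 m⁴.
θ = (T/G)·Σ L_i/J_i = (1988/77.2×10⁹)·(0.189/1.90×10^-7 + 0.469/2.22×10^-7 + 0.911/2.70×10^-6 + 0.786/5.39×10^-7) = 0.1262 rad.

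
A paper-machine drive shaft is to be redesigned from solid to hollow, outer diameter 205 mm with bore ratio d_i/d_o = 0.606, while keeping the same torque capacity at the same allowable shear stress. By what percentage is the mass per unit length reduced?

Equal τ_max and T ⇒ the solid shaft needs d_s³ = d_o³(1−k⁴), so d_s = 205·(1−0.606⁴)^(1/3) = 195.3 mm.
Area ratio A_h/A_s = d_o²(1−k²)/d_s² = (1−k²)/(1−k⁴)^(2/3) = 0.6969.
Mass saving = 1 − 0.6969 = 30.3 %.

30.3 %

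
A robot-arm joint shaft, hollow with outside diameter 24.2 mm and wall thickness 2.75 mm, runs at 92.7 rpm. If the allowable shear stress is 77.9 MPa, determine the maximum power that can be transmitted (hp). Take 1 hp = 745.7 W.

J = π(d_o⁴ − d_i⁴)/32 = π(0.0242⁴ − 0.0187⁴)/32 = 2.167×10^-8 m⁴.
T_max = τ_allow·J/r = 7.79×10^7 × 2.167×10^-8 / 0.0121 = 139.5 N·m.
ω = 2π·92.7/60 = 9.708 rad/s, so P_max = T_max·ω = 1354 W.

1.82 hp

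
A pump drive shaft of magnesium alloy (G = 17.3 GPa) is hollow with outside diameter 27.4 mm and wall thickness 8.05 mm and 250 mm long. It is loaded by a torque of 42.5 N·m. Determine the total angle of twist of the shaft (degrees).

0.655°

J = π(d_o⁴ − d_i⁴)/32 = π(0.0274⁴ − 0.0113⁴)/32 = 5.373×10^-8 m⁴.
θ = T·L/(G·J) = 42.50 × 0.250 / (17.3×10⁹ × 5.373×10^-8) = 0.01143 rad.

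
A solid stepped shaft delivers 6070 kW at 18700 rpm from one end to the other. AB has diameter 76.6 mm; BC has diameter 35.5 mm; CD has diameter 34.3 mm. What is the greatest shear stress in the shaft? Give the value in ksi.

ω = 2π·18700/60 = 1958 rad/s, so T = P/ω = 6070×10³ / 1958 = 3100 N·m.
Under the same torque, τ_max = 16T/(πd³) is largest where d is smallest — segment CD (d = 34.3 mm).
τ_max = 16·3100/(π·(0.0343)³) = 3.912×10^8 Pa.

56.7 ksi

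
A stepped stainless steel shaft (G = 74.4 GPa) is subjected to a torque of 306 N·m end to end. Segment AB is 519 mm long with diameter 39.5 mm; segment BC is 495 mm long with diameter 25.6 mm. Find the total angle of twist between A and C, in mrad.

J_AB = π(0.0395)⁴/32 = 2.39×10^-7 m⁴; J_BC = π(0.0256)⁴/32 = 4.22×10^-8 m⁴.
θ = (T/G)·Σ L_i/J_i = (306.0/74.4×10⁹)·(0.519/2.39×10^-7 + 0.495/4.22×10^-8) = 0.05721 rad.

57.2 mrad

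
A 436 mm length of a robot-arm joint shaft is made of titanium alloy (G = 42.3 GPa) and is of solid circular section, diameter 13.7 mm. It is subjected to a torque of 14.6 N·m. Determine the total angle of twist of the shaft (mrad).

43.5 mrad

J = πd⁴/32 = π(0.0137)⁴/32 = 3.458×10^-9 m⁴.
θ = T·L/(G·J) = 14.60 × 0.436 / (42.3×10⁹ × 3.458×10^-9) = 0.04351 rad.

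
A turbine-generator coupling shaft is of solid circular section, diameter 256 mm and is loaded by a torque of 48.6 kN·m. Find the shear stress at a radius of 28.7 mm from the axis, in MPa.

J = πd⁴/32 = π(0.256)⁴/32 = 4.217×10^-4 m⁴.
Shear stress varies linearly with radius: τ = T·r/J = 48600 × 0.0287 / 4.217×10^-4 = 3.308×10^6 Pa.

3.31 MPa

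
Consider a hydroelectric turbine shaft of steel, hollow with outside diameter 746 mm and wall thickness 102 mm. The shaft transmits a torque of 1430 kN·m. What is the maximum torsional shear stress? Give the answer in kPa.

J = π(d_o⁴ − d_i⁴)/32 = π(0.746⁴ − 0.542⁴)/32 = 0.02193 m⁴.
τ_max = T·r/J = 1.430e6 × 0.373 / 0.02193 = 2.432×10^7 Pa.

24300 kPa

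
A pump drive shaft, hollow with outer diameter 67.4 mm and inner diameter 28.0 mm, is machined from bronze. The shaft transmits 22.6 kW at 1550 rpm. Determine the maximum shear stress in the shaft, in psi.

ω = 2π·1550/60 = 162.3 rad/s, so T = P/ω = 22.6×10³ / 162.3 = 139.2 N·m.
J = π(d_o⁴ − d_i⁴)/32 = π(0.0674⁴ − 0.0280⁴)/32 = 1.966×10^-6 m⁴.
τ_max = T·r/J = 139.2 × 0.0337 / 1.966×10^-6 = 2.387×10^6 Pa.

346 psi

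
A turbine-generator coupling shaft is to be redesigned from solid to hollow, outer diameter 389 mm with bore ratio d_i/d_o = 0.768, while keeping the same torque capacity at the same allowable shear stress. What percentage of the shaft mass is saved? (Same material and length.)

45.5 %

Equal τ_max and T ⇒ the solid shaft needs d_s³ = d_o³(1−k⁴), so d_s = 389·(1−0.768⁴)^(1/3) = 337.3 mm.
Area ratio A_h/A_s = d_o²(1−k²)/d_s² = (1−k²)/(1−k⁴)^(2/3) = 0.5455.
Mass saving = 1 − 0.5455 = 45.5 %.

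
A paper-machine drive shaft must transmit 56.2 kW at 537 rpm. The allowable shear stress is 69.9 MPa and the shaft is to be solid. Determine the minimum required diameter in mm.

ω = 2π·537/60 = 56.23 rad/s, so T = P/ω = 56.2×10³ / 56.23 = 999.4 N·m.
For a solid shaft τ_max = 16T/(πd³), so d = (16T/(π τ_allow))^(1/3) = (16·999.4/(π·6.99×10^7))^(1/3) = 0.04176 m.

41.8 mm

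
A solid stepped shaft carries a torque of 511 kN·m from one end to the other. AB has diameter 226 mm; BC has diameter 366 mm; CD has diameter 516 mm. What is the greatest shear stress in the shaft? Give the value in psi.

32700 psi

Under the same torque, τ_max = 16T/(πd³) is largest where d is smallest — segment AB (d = 226 mm).
τ_max = 16·511000/(π·(0.226)³) = 2.255×10^8 Pa.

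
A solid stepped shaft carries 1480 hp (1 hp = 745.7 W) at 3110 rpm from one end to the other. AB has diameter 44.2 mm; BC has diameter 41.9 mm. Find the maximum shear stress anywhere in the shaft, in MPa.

235 MPa

ω = 2π·3110/60 = 325.7 rad/s, so T = P/ω = 1480×745.7 / 325.7 = 3389 N·m.
Under the same torque, τ_max = 16T/(πd³) is largest where d is smallest — segment BC (d = 41.9 mm).
τ_max = 16·3389/(π·(0.0419)³) = 2.346×10^8 Pa.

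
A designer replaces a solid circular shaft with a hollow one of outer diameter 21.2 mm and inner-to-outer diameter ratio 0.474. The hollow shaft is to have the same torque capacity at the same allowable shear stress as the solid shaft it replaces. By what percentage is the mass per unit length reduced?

19.7 %

Equal τ_max and T ⇒ the solid shaft needs d_s³ = d_o³(1−k⁴), so d_s = 21.2·(1−0.474⁴)^(1/3) = 20.84 mm.
Area ratio A_h/A_s = d_o²(1−k²)/d_s² = (1−k²)/(1−k⁴)^(2/3) = 0.8026.
Mass saving = 1 − 0.8026 = 19.7 %.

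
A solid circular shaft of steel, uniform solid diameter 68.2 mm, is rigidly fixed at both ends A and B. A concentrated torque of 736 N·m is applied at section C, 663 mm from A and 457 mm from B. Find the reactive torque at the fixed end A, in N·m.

300 N·m

With uniform GJ and both ends fixed, compatibility θ_AC = θ_CB gives T_A·a = T_B·b, together with T_A + T_B = T₀.
T_A = T₀·b/(a+b) = 736.0·457/1120 = 300.3 N·m; T_B = 435.7 N·m.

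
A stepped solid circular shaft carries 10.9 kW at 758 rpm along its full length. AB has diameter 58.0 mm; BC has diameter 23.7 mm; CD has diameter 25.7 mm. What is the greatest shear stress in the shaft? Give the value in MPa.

ω = 2π·758/60 = 79.38 rad/s, so T = P/ω = 10.9×10³ / 79.38 = 137.3 N·m.
Under the same torque, τ_max = 16T/(πd³) is largest where d is smallest — segment BC (d = 23.7 mm).
τ_max = 16·137.3/(π·(0.0237)³) = 5.254×10^7 Pa.

52.5 MPa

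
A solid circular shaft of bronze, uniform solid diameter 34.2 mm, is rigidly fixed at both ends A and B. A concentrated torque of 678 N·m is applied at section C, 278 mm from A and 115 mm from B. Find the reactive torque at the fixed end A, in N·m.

With uniform GJ and both ends fixed, compatibility θ_AC = θ_CB gives T_A·a = T_B·b, together with T_A + T_B = T₀.
T_A = T₀·b/(a+b) = 678.0·115/393.0 = 198.4 N·m; T_B = 479.6 N·m.

198 N·m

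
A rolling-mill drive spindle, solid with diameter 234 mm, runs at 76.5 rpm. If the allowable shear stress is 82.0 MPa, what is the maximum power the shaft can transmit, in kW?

1650 kW

J = πd⁴/32 = π(0.234)⁴/32 = 2.943×10^-4 m⁴.
T_max = τ_allow·J/r = 8.20×10^7 × 2.943×10^-4 / 0.117 = 206300 N·m.
ω = 2π·76.5/60 = 8.011 rad/s, so P_max = T_max·ω = 1.653×10^6 W.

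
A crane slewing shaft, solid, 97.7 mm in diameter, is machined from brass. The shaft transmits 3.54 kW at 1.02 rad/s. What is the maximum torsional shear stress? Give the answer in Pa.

1.90e7 Pa

ω = 1.02 rad/s, so T = P/ω = 3.54×10³ / 1.020 = 3471 N·m.
J = πd⁴/32 = π(0.0977)⁴/32 = 8.945×10^-6 m⁴.
τ_max = T·r/J = 3471 × 0.0489 / 8.945×10^-6 = 1.895×10^7 Pa.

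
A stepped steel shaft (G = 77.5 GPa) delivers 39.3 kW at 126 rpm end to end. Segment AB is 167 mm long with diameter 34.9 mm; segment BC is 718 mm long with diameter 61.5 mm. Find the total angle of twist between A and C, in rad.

0.0637 rad

ω = 2π·126/60 = 13.19 rad/s, so T = P/ω = 39.3×10³ / 13.19 = 2978 N·m.
J_AB = π(0.0349)⁴/32 = 1.46×10^-7 m⁴; J_BC = π(0.0615)⁴/32 = 1.40×10^-6 m⁴.
θ = (T/G)·Σ L_i/J_i = (2978/77.5×10⁹)·(0.167/1.46×10^-7 + 0.718/1.40×10^-6) = 0.06371 rad.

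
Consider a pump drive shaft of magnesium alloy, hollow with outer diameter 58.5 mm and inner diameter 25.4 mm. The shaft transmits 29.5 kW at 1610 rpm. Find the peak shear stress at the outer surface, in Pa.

4.62e6 Pa

ω = 2π·1610/60 = 168.6 rad/s, so T = P/ω = 29.5×10³ / 168.6 = 175.0 N·m.
J = π(d_o⁴ − d_i⁴)/32 = π(0.0585⁴ − 0.0254⁴)/32 = 1.109×10^-6 m⁴.
τ_max = T·r/J = 175.0 × 0.0293 / 1.109×10^-6 = 4.615×10^6 Pa.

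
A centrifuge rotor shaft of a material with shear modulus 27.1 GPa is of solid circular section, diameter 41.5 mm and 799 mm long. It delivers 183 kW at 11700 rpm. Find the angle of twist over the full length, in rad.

0.0151 rad

ω = 2π·11700/60 = 1225 rad/s, so T = P/ω = 183×10³ / 1225 = 149.4 N·m.
J = πd⁴/32 = π(0.0415)⁴/32 = 2.912×10^-7 m⁴.
θ = T·L/(G·J) = 149.4 × 0.799 / (27.1×10⁹ × 2.912×10^-7) = 0.01512 rad.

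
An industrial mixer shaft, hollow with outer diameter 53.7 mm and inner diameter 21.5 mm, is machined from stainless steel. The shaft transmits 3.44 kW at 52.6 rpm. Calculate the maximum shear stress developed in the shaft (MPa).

21.1 MPa

ω = 2π·52.6/60 = 5.508 rad/s, so T = P/ω = 3.44×10³ / 5.508 = 624.5 N·m.
J = π(d_o⁴ − d_i⁴)/32 = π(0.0537⁴ − 0.0215⁴)/32 = 7.954×10^-7 m⁴.
τ_max = T·r/J = 624.5 × 0.0269 / 7.954×10^-7 = 2.108×10^7 Pa.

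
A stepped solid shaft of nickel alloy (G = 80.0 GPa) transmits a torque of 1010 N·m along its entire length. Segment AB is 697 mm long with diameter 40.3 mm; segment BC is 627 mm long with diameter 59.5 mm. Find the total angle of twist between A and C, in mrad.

40.4 mrad

J_AB = π(0.0403)⁴/32 = 2.59×10^-7 m⁴; J_BC = π(0.0595)⁴/32 = 1.23×10^-6 m⁴.
θ = (T/G)·Σ L_i/J_i = (1010/80.0×10⁹)·(0.697/2.59×10^-7 + 0.627/1.23×10^-6) = 0.04041 rad.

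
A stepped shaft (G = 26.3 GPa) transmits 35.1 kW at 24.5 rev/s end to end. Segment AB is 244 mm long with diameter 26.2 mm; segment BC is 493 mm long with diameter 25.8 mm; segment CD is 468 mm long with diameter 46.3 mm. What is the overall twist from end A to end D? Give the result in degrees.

8.77°

ω = 2π·24.5 = 153.9 rad/s, so T = P/ω = 35.1×10³ / 153.9 = 228.0 N·m.
J_AB = π(0.0262)⁴/32 = 4.63×10^-8 m⁴; J_BC = π(0.0258)⁴/32 = 4.35×10^-8 m⁴; J_CD = π(0.0463)⁴/32 = 4.51×10^-7 m⁴.
θ = (T/G)·Σ L_i/J_i = (228.0/26.3×10⁹)·(0.244/4.63×10^-8 + 0.493/4.35×10^-8 + 0.468/4.51×10^-7) = 0.1530 rad.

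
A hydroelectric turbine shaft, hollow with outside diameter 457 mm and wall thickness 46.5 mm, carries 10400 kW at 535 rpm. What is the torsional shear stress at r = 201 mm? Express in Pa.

ω = 2π·535/60 = 56.03 rad/s, so T = P/ω = 10400×10³ / 56.03 = 185600 N·m.
J = π(d_o⁴ − d_i⁴)/32 = π(0.457⁴ − 0.364⁴)/32 = 2.559×10^-3 m⁴.
Shear stress varies linearly with radius: τ = T·r/J = 185600 × 0.201 / 2.559×10^-3 = 1.458×10^7 Pa.

1.46e7 Pa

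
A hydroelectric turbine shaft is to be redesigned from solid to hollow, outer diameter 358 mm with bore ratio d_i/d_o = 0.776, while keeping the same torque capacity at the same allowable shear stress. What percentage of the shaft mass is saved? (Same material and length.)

46.3 %

Equal τ_max and T ⇒ the solid shaft needs d_s³ = d_o³(1−k⁴), so d_s = 358·(1−0.776⁴)^(1/3) = 308.1 mm.
Area ratio A_h/A_s = d_o²(1−k²)/d_s² = (1−k²)/(1−k⁴)^(2/3) = 0.5371.
Mass saving = 1 − 0.5371 = 46.3 %.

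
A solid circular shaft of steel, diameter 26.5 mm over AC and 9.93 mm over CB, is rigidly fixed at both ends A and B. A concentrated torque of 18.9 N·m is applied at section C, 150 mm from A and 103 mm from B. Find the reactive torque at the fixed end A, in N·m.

18.4 N·m

Compatibility: T_A·a/J_AC = T_B·b/J_CB with T_A + T_B = T₀.
J_AC = 4.84×10^-8 m⁴, J_CB = 9.55×10^-10 m⁴, so T_A = T₀·(J_AC/a)/((J_AC/a)+(J_CB/b)) = 18.37 N·m, T_B = 0.5275 N·m.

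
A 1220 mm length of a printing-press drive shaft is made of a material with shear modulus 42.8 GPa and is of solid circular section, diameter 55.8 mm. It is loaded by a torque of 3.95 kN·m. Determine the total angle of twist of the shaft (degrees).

J = πd⁴/32 = π(0.0558)⁴/32 = 9.518×10^-7 m⁴.
θ = T·L/(G·J) = 3950 × 1.22 / (42.8×10⁹ × 9.518×10^-7) = 0.1183 rad.

6.78°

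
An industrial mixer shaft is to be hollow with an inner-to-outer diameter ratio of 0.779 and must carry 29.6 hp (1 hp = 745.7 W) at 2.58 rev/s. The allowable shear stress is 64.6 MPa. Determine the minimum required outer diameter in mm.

ω = 2π·2.58 = 16.21 rad/s, so T = P/ω = 29.6×745.7 / 16.21 = 1362 N·m.
For a hollow shaft with d_i/d_o = 0.779: τ_max = 16T/(π d_o³ (1−k⁴)), so d_o = [16T/(π τ_allow (1−k⁴))]^(1/3) = [16·1362/(π·6.46×10^7·0.6317)]^(1/3) = 0.05539 m.

55.4 mm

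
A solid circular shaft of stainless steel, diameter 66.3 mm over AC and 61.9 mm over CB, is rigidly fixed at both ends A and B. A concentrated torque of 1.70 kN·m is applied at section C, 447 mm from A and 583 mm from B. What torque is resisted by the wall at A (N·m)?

Compatibility: T_A·a/J_AC = T_B·b/J_CB with T_A + T_B = T₀.
J_AC = 1.90×10^-6 m⁴, J_CB = 1.44×10^-6 m⁴, so T_A = T₀·(J_AC/a)/((J_AC/a)+(J_CB/b)) = 1074 N·m, T_B = 625.8 N·m.

1070 N·m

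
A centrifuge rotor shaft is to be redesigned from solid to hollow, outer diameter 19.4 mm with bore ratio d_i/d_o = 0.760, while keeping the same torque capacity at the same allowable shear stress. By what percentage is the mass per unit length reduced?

44.6 %

Equal τ_max and T ⇒ the solid shaft needs d_s³ = d_o³(1−k⁴), so d_s = 19.4·(1−0.760⁴)^(1/3) = 16.95 mm.
Area ratio A_h/A_s = d_o²(1−k²)/d_s² = (1−k²)/(1−k⁴)^(2/3) = 0.5537.
Mass saving = 1 − 0.5537 = 44.6 %.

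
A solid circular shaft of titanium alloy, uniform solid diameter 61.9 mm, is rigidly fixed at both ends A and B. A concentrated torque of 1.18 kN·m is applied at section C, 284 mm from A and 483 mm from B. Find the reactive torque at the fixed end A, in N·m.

With uniform GJ and both ends fixed, compatibility θ_AC = θ_CB gives T_A·a = T_B·b, together with T_A + T_B = T₀.
T_A = T₀·b/(a+b) = 1180·483/767.0 = 743.1 N·m; T_B = 436.9 N·m.

743 N·m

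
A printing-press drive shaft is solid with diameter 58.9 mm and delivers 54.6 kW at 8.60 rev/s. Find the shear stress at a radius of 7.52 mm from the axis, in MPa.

ω = 2π·8.60 = 54.04 rad/s, so T = P/ω = 54.6×10³ / 54.04 = 1010 N·m.
J = πd⁴/32 = π(0.0589)⁴/32 = 1.182×10^-6 m⁴.
Shear stress varies linearly with radius: τ = T·r/J = 1010 × 0.00752 / 1.182×10^-6 = 6.431×10^6 Pa.

6.43 MPa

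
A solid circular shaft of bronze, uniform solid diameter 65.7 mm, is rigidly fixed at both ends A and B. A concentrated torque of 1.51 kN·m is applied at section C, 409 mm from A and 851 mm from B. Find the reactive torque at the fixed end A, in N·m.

1020 N·m

With uniform GJ and both ends fixed, compatibility θ_AC = θ_CB gives T_A·a = T_B·b, together with T_A + T_B = T₀.
T_A = T₀·b/(a+b) = 1510·851/1260 = 1020 N·m; T_B = 490.2 N·m.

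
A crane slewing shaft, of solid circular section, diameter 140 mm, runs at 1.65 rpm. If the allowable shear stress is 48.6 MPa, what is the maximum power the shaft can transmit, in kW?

4.52 kW

J = πd⁴/32 = π(0.140)⁴/32 = 3.771×10^-5 m⁴.
T_max = τ_allow·J/r = 4.86×10^7 × 3.771×10^-5 / 0.0700 = 26180 N·m.
ω = 2π·1.65/60 = 0.1728 rad/s, so P_max = T_max·ω = 4524 W.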